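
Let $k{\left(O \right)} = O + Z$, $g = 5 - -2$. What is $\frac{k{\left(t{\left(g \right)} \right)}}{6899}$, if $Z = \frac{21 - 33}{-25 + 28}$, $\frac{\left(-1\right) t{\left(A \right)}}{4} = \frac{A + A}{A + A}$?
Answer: $- \frac{8}{6899} \approx -0.0011596$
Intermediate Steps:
$g = 7$ ($g = 5 + 2 = 7$)
$t{\left(A \right)} = -4$ ($t{\left(A \right)} = - 4 \frac{A + A}{A + A} = - 4 \frac{2 A}{2 A} = - 4 \cdot 2 A \frac{1}{2 A} = \left(-4\right) 1 = -4$)
$Z = -4$ ($Z = - \frac{12}{3} = \left(-12\right) \frac{1}{3} = -4$)
$k{\left(O \right)} = -4 + O$ ($k{\left(O \right)} = O - 4 = -4 + O$)
$\frac{k{\left(t{\left(g \right)} \right)}}{6899} = \frac{-4 - 4}{6899} = \left(-8\right) \frac{1}{6899} = - \frac{8}{6899}$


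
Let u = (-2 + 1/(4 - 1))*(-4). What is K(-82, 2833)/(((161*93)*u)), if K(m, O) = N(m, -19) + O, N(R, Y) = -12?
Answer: 13/460 ≈ 0.028261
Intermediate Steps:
u = 20/3 (u = (-2 + 1/3)*(-4) = -5/3*(-4) = 20/3 ≈ 6.6667)
K(m, O) = -12 + O
K(-82, 2833)/(((161*93)*u)) = (-12 + 2833)/(((161*93)*(20/3))) = 2821/((14973*(20/3))) = 2821/99820 = 2821*(1/99820) = 13/460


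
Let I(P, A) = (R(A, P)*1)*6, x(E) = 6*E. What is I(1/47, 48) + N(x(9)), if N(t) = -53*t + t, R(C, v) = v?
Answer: -131970/47 ≈ -2807.9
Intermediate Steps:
N(t) = -52*t
I(P, A) = 6*P (I(P, A) = (P*1)*6 = P*6 = 6*P)
I(1/47, 48) + N(x(9)) = 6/47 - 312*9 = 6*(1/47) - 52*54 = 6/47 - 2808 = -131970/47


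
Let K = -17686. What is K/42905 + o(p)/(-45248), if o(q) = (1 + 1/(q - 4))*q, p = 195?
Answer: -2413363807/5793762485 ≈ -0.41654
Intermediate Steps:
o(q) = q*(1 + 1/(-4 + q)) (o(q) = (1 + 1/(-4 + q))*q = q*(1 + 1/(-4 + q)))
K/42905 + o(p)/(-45248) = -17686/42905 + (195*(-3 + 195)/(-4 + 195))/(-45248) = -17686*1/42905 + (195*192/191)*(-1/45248) = -17686/42905 + (195*(1/191)*192)*(-1/45248) = -17686/42905 + (37440/191)*(-1/45248) = -17686/42905 - 585/135037 = -2413363807/5793762485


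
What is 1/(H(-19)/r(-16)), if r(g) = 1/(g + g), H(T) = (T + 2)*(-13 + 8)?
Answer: -1/2720 ≈ -0.00036765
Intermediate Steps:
H(T) = -10 - 5*T (H(T) = (2 + T)*(-5) = -10 - 5*T)
r(g) = 1/(2*g)
1/(H(-19)/r(-16)) = 1/((-10 - 5*(-19))/(((½)/(-16)))) = 1/((-10 + 95)/(((½)*(-1/16)))) = 1/(85/(-1/32)) = 1/(85*(-32)) = 1/(-2720) = -1/2720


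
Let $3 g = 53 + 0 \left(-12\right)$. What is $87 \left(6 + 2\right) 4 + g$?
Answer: $\frac{8405}{3} \approx 2801.7$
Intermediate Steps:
$g = \frac{53}{3}$ ($g = \frac{53 + 0 \left(-12\right)}{3} = \frac{53 + 0}{3} = \frac{1}{3} \cdot 53 = \frac{53}{3} \approx 17.667$)
$87 \left(6 + 2\right) 4 + g = 87 \left(6 + 2\right) 4 + \frac{53}{3} = 87 \cdot 8 \cdot 4 + \frac{53}{3} = 87 \cdot 32 + \frac{53}{3} = 2784 + \frac{53}{3} = \frac{8405}{3}$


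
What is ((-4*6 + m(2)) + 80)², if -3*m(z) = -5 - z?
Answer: 30625/9 ≈ 3402.8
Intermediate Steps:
m(z) = 5/3 + z/3 (m(z) = -(-5 - z)/3 = 5/3 + z/3)
((-4*6 + m(2)) + 80)² = ((-4*6 + (5/3 + (⅓)*2)) + 80)² = ((-24 + (5/3 + ⅔)) + 80)² = ((-24 + 7/3) + 80)² = (-65/3 + 80)² = (175/3)² = 30625/9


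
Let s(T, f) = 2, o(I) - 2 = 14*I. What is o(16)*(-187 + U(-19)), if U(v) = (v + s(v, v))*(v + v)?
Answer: 103734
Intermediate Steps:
o(I) = 2 + 14*I
U(v) = 2*v*(2 + v) (U(v) = (v + 2)*(v + v) = (2 + v)*(2*v) = 2*v*(2 + v))
o(16)*(-187 + U(-19)) = (2 + 14*16)*(-187 + 2*(-19)*(2 - 19)) = (2 + 224)*(-187 + 2*(-19)*(-17)) = 226*(-187 + 646) = 226*459 = 103734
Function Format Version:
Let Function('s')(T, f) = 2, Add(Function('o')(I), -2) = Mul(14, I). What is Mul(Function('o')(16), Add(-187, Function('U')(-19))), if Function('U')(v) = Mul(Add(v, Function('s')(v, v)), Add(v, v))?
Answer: 103734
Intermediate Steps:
Function('o')(I) = Add(2, Mul(14, I))
Function('U')(v) = Mul(2, v, Add(2, v)) (Function('U')(v) = Mul(Add(v, 2), Add(v, v)) = Mul(Add(2, v), Mul(2, v)) = Mul(2, v, Add(2, v)))
Mul(Function('o')(16), Add(-187, Function('U')(-19))) = Mul(Add(2, Mul(14, 16)), Add(-187, Mul(2, -19, Add(2, -19)))) = Mul(Add(2, 224), Add(-187, Mul(2, -19, -17))) = Mul(226, Add(-187, 646)) = Mul(226, 459) = 103734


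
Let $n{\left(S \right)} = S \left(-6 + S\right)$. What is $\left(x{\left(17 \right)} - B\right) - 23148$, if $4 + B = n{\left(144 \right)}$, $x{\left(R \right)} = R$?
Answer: $-42999$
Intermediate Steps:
$B = 19868$ ($B = -4 + 144 \left(-6 + 144\right) = -4 + 144 \cdot 138 = -4 + 19872 = 19868$)
$\left(x{\left(17 \right)} - B\right) - 23148 = \left(17 - 19868\right) - 23148 = -19851 - 23148 = -42999$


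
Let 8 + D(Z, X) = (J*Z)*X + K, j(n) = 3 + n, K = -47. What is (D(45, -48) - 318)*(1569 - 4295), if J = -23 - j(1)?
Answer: -157963522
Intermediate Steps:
J = -27 (J = -23 - (3 + 1) = -23 - 1*4 = -23 - 4 = -27)
D(Z, X) = -55 - 27*X*Z (D(Z, X) = -8 + ((-27*Z)*X - 47) = -8 + (-27*X*Z - 47) = -8 + (-47 - 27*X*Z) = -55 - 27*X*Z)
(D(45, -48) - 318)*(1569 - 4295) = ((-55 - 27*(-48)*45) - 318)*(1569 - 4295) = ((-55 + 58320) - 318)*(-2726) = (58265 - 318)*(-2726) = 57947*(-2726) = -157963522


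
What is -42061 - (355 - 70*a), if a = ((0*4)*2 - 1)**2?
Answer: -42346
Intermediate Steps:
a = 1 (a = (0*2 - 1)**2 = (0 - 1)**2 = (-1)**2 = 1)
-42061 - (355 - 70*a) = -42061 - (355 - 70*1) = -42061 - (355 - 70) = -42061 - 1*285 = -42061 - 285 = -42346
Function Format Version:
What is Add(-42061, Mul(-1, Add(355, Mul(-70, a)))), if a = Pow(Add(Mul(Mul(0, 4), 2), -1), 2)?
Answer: -42346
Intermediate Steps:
a = 1 (a = Pow(Add(Mul(0, 2), -1), 2) = Pow(Add(0, -1), 2) = Pow(-1, 2) = 1)
Add(-42061, Mul(-1, Add(355, Mul(-70, a)))) = Add(-42061, Mul(-1, Add(355, Mul(-70, 1)))) = Add(-42061, Mul(-1, Add(355, -70))) = Add(-42061, Mul(-1, 285)) = Add(-42061, -285) = -42346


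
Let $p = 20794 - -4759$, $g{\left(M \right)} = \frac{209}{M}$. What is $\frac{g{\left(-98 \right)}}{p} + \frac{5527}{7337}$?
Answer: $\frac{54700185}{72621626} \approx 0.75322$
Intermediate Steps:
$p = 25553$ ($p = 20794 + 4759 = 25553$)
$\frac{g{\left(-98 \right)}}{p} + \frac{5527}{7337} = \frac{209 \frac{1}{-98}}{25553} + \frac{5527}{7337} = 209 \left(- \frac{1}{98}\right) \frac{1}{25553} + 5527 \cdot \frac{1}{7337} = \left(- \frac{209}{98}\right) \frac{1}{25553} + \frac{5527}{7337} = - \frac{19}{227654} + \frac{5527}{7337} = \frac{54700185}{72621626}$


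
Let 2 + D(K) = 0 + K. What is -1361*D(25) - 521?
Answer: -31824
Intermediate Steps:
D(K) = -2 + K (D(K) = -2 + (0 + K) = -2 + K)
-1361*D(25) - 521 = -1361*(-2 + 25) - 521 = -1361*23 - 521 = -31303 - 521 = -31824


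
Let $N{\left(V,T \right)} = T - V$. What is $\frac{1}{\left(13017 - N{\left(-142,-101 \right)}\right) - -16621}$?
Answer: $\frac{1}{29597} \approx 3.3787 \cdot 10^{-5}$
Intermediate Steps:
$\frac{1}{\left(13017 - N{\left(-142,-101 \right)}\right) - -16621} = \frac{1}{\left(13017 - \left(-101 - -142\right)\right) - -16621} = \frac{1}{\left(13017 - \left(-101 + 142\right)\right) + 16621} = \frac{1}{\left(13017 - 41\right) + 16621} = \frac{1}{12976 + 16621} = \frac{1}{29597}$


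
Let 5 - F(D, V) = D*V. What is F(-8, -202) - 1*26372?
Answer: -27983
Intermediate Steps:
F(D, V) = 5 - D*V
F(-8, -202) - 1*26372 = (5 - 1*(-8)*(-202)) - 1*26372 = (5 - 1616) - 26372 = -1611 - 26372 = -27983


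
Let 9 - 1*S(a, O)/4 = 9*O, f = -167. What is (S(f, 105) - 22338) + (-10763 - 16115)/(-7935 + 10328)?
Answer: -62441104/2393 ≈ -26093.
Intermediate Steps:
S(a, O) = 36 - 36*O
(S(f, 105) - 22338) + (-10763 - 16115)/(-7935 + 10328) = ((36 - 36*105) - 22338) + (-10763 - 16115)/(-7935 + 10328) = ((36 - 3780) - 22338) - 26878/2393 = (-3744 - 22338) - 26878*1/2393 = -26082 - 26878/2393 = -62441104/2393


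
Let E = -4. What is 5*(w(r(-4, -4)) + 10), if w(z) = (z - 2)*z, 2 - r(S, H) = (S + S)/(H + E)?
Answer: 45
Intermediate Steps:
r(S, H) = 2 - 2*S/(-4 + H) (r(S, H) = 2 - (S + S)/(H - 4) = 2 - 2*S/(-4 + H))
w(z) = z*(-2 + z) (w(z) = (-2 + z)*z = z*(-2 + z))
5*(w(r(-4, -4)) + 10) = 5*((2*(-4 - 4 - 1*(-4))/(-4 - 4))*(-2 + 2*(-4 - 4 - 1*(-4))/(-4 - 4)) + 10) = 5*((2*(-4 - 4 + 4)/(-8))*(-2 + 2*(-4 - 4 + 4)/(-8)) + 10) = 5*((2*(-1/8)*(-4))*(-2 + 2*(-1/8)*(-4)) + 10) = 5*(1*(-2 + 1) + 10) = 5*(1*(-1) + 10) = 5*(-1 + 10) = 5*9 = 45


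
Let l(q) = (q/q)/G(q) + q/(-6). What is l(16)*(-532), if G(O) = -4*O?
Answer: 68495/48 ≈ 1427.0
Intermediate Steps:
l(q) = -1/(4*q) - q/6 (l(q) = (q/q)/((-4*q)) + q/(-6) = 1*(-1/(4*q)) + q*(-1/6) = -1/(4*q) - q/6)
l(16)*(-532) = (-1/4/16 - 1/6*16)*(-532) = (-1/4*1/16 - 8/3)*(-532) = (-1/64 - 8/3)*(-532) = -515/192*(-532) = 68495/48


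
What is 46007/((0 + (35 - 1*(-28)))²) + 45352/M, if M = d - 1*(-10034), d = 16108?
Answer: 230452847/17292933 ≈ 13.326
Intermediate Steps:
M = 26142 (M = 16108 - 1*(-10034) = 16108 + 10034 = 26142)
46007/((0 + (35 - 1*(-28)))²) + 45352/M = 46007/((0 + (35 - 1*(-28)))²) + 45352/26142 = 46007/((0 + (35 + 28))²) + 45352*(1/26142) = 46007/((0 + 63)²) + 22676/13071 = 46007/(63²) + 22676/13071 = 46007/3969 + 22676/13071 = 230452847/17292933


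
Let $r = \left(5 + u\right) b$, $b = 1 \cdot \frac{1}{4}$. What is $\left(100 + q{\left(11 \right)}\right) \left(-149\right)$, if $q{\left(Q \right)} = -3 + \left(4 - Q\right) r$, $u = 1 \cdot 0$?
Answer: $- \frac{52597}{4} \approx -13149.0$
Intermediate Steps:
$u = 0$
$b = \frac{1}{4}$ ($b = 1 \cdot \frac{1}{4} = \frac{1}{4} \approx 0.25$)
$r = \frac{5}{4}$ ($r = \left(5 + 0\right) \frac{1}{4} = 5 \cdot \frac{1}{4} = \frac{5}{4} \approx 1.25$)
$q{\left(Q \right)} = 2 - \frac{5 Q}{4}$ ($q{\left(Q \right)} = -3 + \left(4 - Q\right) \frac{5}{4} = -3 - \left(-5 + \frac{5 Q}{4}\right) = 2 - \frac{5 Q}{4}$)
$\left(100 + q{\left(11 \right)}\right) \left(-149\right) = \left(100 + \left(2 - \frac{55}{4}\right)\right) \left(-149\right) = \left(100 - \frac{47}{4}\right) \left(-149\right) = \frac{353}{4} \left(-149\right) = - \frac{52597}{4}$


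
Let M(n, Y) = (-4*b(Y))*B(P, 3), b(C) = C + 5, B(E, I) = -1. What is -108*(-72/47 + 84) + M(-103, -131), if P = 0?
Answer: -442296/47 ≈ -9410.5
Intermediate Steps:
b(C) = 5 + C
M(n, Y) = 20 + 4*Y (M(n, Y) = -4*(5 + Y)*(-1) = (-20 - 4*Y)*(-1) = 20 + 4*Y)
-108*(-72/47 + 84) + M(-103, -131) = -108*(-72/47 + 84) + (20 + 4*(-131)) = -108*(-72*1/47 + 84) + (20 - 524) = -108*(-72/47 + 84) - 504 = -108*3876/47 - 504 = -418608/47 - 504 = -442296/47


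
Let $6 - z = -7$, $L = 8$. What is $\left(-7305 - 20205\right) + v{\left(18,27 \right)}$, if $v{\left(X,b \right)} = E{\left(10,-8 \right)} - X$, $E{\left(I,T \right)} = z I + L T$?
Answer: $-27462$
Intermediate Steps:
$z = 13$ ($z = 6 - -7 = 6 + 7 = 13$)
$E{\left(I,T \right)} = 8 T + 13 I$ ($E{\left(I,T \right)} = 13 I + 8 T = 8 T + 13 I$)
$v{\left(X,b \right)} = 66 - X$ ($v{\left(X,b \right)} = \left(8 \left(-8\right) + 13 \cdot 10\right) - X = \left(-64 + 130\right) - X = 66 - X$)
$\left(-7305 - 20205\right) + v{\left(18,27 \right)} = \left(-7305 - 20205\right) + \left(66 - 18\right) = -27510 + \left(66 - 18\right) = -27510 + 48 = -27462$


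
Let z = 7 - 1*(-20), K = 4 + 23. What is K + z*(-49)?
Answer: -1296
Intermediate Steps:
K = 27
z = 27 (z = 7 + 20 = 27)
K + z*(-49) = 27 + 27*(-49) = 27 - 1323 = -1296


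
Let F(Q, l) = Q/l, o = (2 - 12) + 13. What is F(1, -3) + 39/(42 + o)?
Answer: 8/15 ≈ 0.53333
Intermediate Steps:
o = 3 (o = -10 + 13 = 3)
F(1, -3) + 39/(42 + o) = 1/(-3) + 39/(42 + 3) = 1*(-⅓) + 39/45 = -⅓ + 39*(1/45) = -⅓ + 13/15 = 8/15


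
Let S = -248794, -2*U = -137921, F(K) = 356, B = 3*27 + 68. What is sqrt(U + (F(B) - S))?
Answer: sqrt(1272442)/2 ≈ 564.01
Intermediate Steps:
B = 149 (B = 81 + 68 = 149)
U = 137921/2 (U = -1/2*(-137921) = 137921/2 ≈ 68961.)
sqrt(U + (F(B) - S)) = sqrt(137921/2 + (356 - 1*(-248794))) = sqrt(137921/2 + (356 + 248794)) = sqrt(137921/2 + 249150) = sqrt(636221/2) = sqrt(1272442)/2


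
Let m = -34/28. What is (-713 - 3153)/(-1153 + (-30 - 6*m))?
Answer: 13531/4115 ≈ 3.2882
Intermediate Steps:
m = -17/14 (m = -34*1/28 = -17/14 ≈ -1.2143)
(-713 - 3153)/(-1153 + (-30 - 6*m)) = (-713 - 3153)/(-1153 + (-30 - 6*(-17/14))) = -3866/(-1153 + (-30 + 51/7)) = -3866/(-1153 - 159/7) = -3866/(-8230/7) = -3866*(-7/8230) = 13531/4115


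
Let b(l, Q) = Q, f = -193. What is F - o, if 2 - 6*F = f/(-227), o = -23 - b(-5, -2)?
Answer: 9621/454 ≈ 21.192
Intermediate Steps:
o = -21 (o = -23 - 1*(-2) = -23 + 2 = -21)
F = 87/454 (F = ⅓ - (-193)/(6*(-227)) = ⅓ - (-193)*(-1)/(6*227) = ⅓ - ⅙*193/227 = ⅓ - 193/1362 = 87/454 ≈ 0.19163)
F - o = 87/454 - 1*(-21) = 87/454 + 21 = 9621/454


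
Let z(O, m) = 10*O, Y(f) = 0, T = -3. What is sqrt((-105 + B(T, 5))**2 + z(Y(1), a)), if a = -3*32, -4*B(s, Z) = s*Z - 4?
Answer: 401/4 ≈ 100.25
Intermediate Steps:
B(s, Z) = 1 - Z*s/4 (B(s, Z) = -(s*Z - 4)/4 = -(Z*s - 4)/4 = -(-4 + Z*s)/4 = 1 - Z*s/4)
a = -96
sqrt((-105 + B(T, 5))**2 + z(Y(1), a)) = sqrt((-105 + (1 - 1/4*5*(-3)))**2 + 10*0) = sqrt((-105 + (1 + 15/4))**2 + 0) = sqrt((-105 + 19/4)**2 + 0) = sqrt((-401/4)**2 + 0) = sqrt(160801/16 + 0) = sqrt(160801/16) = 401/4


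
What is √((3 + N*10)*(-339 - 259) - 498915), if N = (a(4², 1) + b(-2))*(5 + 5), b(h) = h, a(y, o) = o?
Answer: I*√440909 ≈ 664.01*I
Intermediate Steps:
N = -10 (N = (1 - 2)*(5 + 5) = -1*10 = -10)
√((3 + N*10)*(-339 - 259) - 498915) = √((3 - 10*10)*(-339 - 259) - 498915) = √((3 - 100)*(-598) - 498915) = √(-97*(-598) - 498915) = √(58006 - 498915) = √(-440909) = I*√440909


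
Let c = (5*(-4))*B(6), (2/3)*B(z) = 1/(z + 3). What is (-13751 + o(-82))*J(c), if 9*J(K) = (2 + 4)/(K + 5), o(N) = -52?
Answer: -27606/5 ≈ -5521.2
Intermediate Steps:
B(z) = 3/(2*(3 + z)) (B(z) = 3/(2*(z + 3)) = 3/(2*(3 + z)))
c = -10/3 (c = (5*(-4))*(3/(2*(3 + 6))) = -30/9 = -20*⅙ = -10/3 ≈ -3.3333)
J(K) = 2/(3*(5 + K)) (J(K) = ((2 + 4)/(K + 5))/9 = (6/(5 + K))/9 = 2/(3*(5 + K)))
(-13751 + o(-82))*J(c) = (-13751 - 52)*(2/(3*(5 - 10/3))) = -9202/5/3 = -9202*3/5 = -13803*⅖ = -27606/5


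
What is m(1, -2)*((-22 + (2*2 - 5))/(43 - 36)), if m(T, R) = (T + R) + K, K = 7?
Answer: -138/7 ≈ -19.714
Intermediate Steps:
m(T, R) = 7 + R + T (m(T, R) = (T + R) + 7 = (R + T) + 7 = 7 + R + T)
m(1, -2)*((-22 + (2*2 - 5))/(43 - 36)) = (7 - 2 + 1)*((-22 + (2*2 - 5))/(43 - 36)) = 6*((-22 + (4 - 5))/7) = 6*((-22 - 1)*(1/7)) = 6*(-23*1/7) = 6*(-23/7) = -138/7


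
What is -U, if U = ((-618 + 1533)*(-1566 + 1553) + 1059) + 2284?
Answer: 8552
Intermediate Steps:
U = -8552 (U = (915*(-13) + 1059) + 2284 = (-11895 + 1059) + 2284 = -10836 + 2284 = -8552)
-U = -1*(-8552) = 8552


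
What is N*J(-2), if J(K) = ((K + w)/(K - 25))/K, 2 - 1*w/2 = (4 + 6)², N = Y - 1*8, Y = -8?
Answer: 176/3 ≈ 58.667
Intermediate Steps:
N = -16 (N = -8 - 1*8 = -8 - 8 = -16)
w = -196 (w = 4 - 2*(4 + 6)² = 4 - 2*10² = 4 - 2*100 = 4 - 200 = -196)
J(K) = (-196 + K)/(K*(-25 + K)) (J(K) = ((K - 196)/(K - 25))/K = ((-196 + K)/(-25 + K))/K = (-196 + K)/(K*(-25 + K)))
N*J(-2) = -16*(-196 - 2)/((-2)*(-25 - 2)) = -(-8)*(-198)/(-27) = -(-8)*(-1)*(-198)/27 = -16*(-11/3) = 176/3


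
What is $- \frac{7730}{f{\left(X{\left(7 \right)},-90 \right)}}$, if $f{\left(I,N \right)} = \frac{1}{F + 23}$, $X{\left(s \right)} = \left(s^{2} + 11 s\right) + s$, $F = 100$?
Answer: $-950790$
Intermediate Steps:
$X{\left(s \right)} = s^{2} + 12 s$
$f{\left(I,N \right)} = \frac{1}{123}$ ($f{\left(I,N \right)} = \frac{1}{100 + 23} = \frac{1}{123}$)
$- \frac{7730}{f{\left(X{\left(7 \right)},-90 \right)}} = - 7730 \frac{1}{\frac{1}{123}} = \left(-7730\right) 123 = -950790$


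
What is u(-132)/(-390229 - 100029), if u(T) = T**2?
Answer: -8712/245129 ≈ -0.035540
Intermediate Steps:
u(-132)/(-390229 - 100029) = (-132)**2/(-390229 - 100029) = 17424/(-490258) = 17424*(-1/490258) = -8712/245129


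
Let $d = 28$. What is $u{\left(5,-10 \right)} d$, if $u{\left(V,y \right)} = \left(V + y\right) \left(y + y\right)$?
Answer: $2800$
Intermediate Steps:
$u{\left(V,y \right)} = 2 y \left(V + y\right)$ ($u{\left(V,y \right)} = \left(V + y\right) 2 y = 2 y \left(V + y\right)$)
$u{\left(5,-10 \right)} d = 2 \left(-10\right) \left(5 - 10\right) 28 = 2 \left(-10\right) \left(-5\right) 28 = 100 \cdot 28 = 2800$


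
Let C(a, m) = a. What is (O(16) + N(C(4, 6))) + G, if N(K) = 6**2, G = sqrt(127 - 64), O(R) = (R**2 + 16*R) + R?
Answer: 564 + 3*sqrt(7) ≈ 571.94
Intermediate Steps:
O(R) = R**2 + 17*R
G = 3*sqrt(7) (G = sqrt(63) = 3*sqrt(7) ≈ 7.9373)
N(K) = 36
(O(16) + N(C(4, 6))) + G = (16*(17 + 16) + 36) + 3*sqrt(7) = (16*33 + 36) + 3*sqrt(7) = (528 + 36) + 3*sqrt(7) = 564 + 3*sqrt(7)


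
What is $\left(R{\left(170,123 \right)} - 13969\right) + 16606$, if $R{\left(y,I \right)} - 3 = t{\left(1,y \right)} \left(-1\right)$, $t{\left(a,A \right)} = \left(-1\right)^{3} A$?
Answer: $2810$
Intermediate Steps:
$t{\left(a,A \right)} = - A$
$R{\left(y,I \right)} = 3 + y$ ($R{\left(y,I \right)} = 3 + - y \left(-1\right) = 3 + y$)
$\left(R{\left(170,123 \right)} - 13969\right) + 16606 = \left(\left(3 + 170\right) - 13969\right) + 16606 = \left(173 - 13969\right) + 16606 = -13796 + 16606 = 2810$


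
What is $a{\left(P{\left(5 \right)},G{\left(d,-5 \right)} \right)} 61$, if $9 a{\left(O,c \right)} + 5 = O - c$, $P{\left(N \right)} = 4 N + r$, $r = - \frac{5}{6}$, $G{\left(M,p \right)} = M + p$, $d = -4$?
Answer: $\frac{8479}{54} \approx 157.02$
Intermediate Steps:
$r = - \frac{5}{6}$ ($r = \left(-5\right) \frac{1}{6} = - \frac{5}{6} \approx -0.83333$)
$P{\left(N \right)} = - \frac{5}{6} + 4 N$ ($P{\left(N \right)} = 4 N - \frac{5}{6} = - \frac{5}{6} + 4 N$)
$a{\left(O,c \right)} = - \frac{5}{9} - \frac{c}{9} + \frac{O}{9}$ ($a{\left(O,c \right)} = - \frac{5}{9} + \frac{O - c}{9} = - \frac{5}{9} + \left(- \frac{c}{9} + \frac{O}{9}\right) = - \frac{5}{9} - \frac{c}{9} + \frac{O}{9}$)
$a{\left(P{\left(5 \right)},G{\left(d,-5 \right)} \right)} 61 = \left(- \frac{5}{9} - \frac{-4 - 5}{9} + \frac{- \frac{5}{6} + 4 \cdot 5}{9}\right) 61 = \left(- \frac{5}{9} - -1 + \frac{- \frac{5}{6} + 20}{9}\right) 61 = \left(- \frac{5}{9} + 1 + \frac{1}{9} \cdot \frac{115}{6}\right) 61 = \left(- \frac{5}{9} + 1 + \frac{115}{54}\right) 61 = \frac{139}{54} \cdot 61 = \frac{8479}{54}$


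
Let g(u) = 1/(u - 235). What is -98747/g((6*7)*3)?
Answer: 10763423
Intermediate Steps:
g(u) = 1/(-235 + u)
-98747/g((6*7)*3) = -98747/(1/(-235 + (6*7)*3)) = -98747/(1/(-235 + 42*3)) = -98747/(1/(-235 + 126)) = -98747/(1/(-109)) = -98747/(-1/109) = -98747*(-109) = 10763423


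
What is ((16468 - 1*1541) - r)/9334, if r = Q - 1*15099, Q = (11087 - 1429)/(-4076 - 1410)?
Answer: 82366147/25603162 ≈ 3.2170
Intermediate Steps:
Q = -4829/2743 (Q = 9658/(-5486) = 9658*(-1/5486) = -4829/2743 ≈ -1.7605)
r = -41421386/2743 (r = -4829/2743 - 1*15099 = -4829/2743 - 15099 = -41421386/2743 ≈ -15101.)
((16468 - 1*1541) - r)/9334 = ((16468 - 1*1541) - 1*(-41421386/2743))/9334 = ((16468 - 1541) + 41421386/2743)*(1/9334) = (14927 + 41421386/2743)*(1/9334) = (82366147/2743)*(1/9334) = 82366147/25603162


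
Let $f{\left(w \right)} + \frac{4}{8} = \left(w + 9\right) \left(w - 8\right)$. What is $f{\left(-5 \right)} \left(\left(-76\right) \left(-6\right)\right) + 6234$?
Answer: $-17706$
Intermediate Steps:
$f{\left(w \right)} = - \frac{1}{2} + \left(-8 + w\right) \left(9 + w\right)$ ($f{\left(w \right)} = - \frac{1}{2} + \left(w + 9\right) \left(w - 8\right) = - \frac{1}{2} + \left(9 + w\right) \left(-8 + w\right) = - \frac{1}{2} + \left(-8 + w\right) \left(9 + w\right)$)
$f{\left(-5 \right)} \left(\left(-76\right) \left(-6\right)\right) + 6234 = \left(- \frac{145}{2} - 5 + \left(-5\right)^{2}\right) \left(\left(-76\right) \left(-6\right)\right) + 6234 = \left(- \frac{145}{2} - 5 + 25\right) 456 + 6234 = \left(- \frac{105}{2}\right) 456 + 6234 = -23940 + 6234 = -17706$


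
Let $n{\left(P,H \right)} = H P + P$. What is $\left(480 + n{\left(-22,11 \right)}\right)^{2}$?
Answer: $46656$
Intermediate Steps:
$n{\left(P,H \right)} = P + H P$
$\left(480 + n{\left(-22,11 \right)}\right)^{2} = \left(480 - 22 \left(1 + 11\right)\right)^{2} = \left(480 - 264\right)^{2} = 216^{2} = 46656$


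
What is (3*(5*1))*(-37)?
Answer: -555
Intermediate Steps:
(3*(5*1))*(-37) = (3*5)*(-37) = 15*(-37) = -555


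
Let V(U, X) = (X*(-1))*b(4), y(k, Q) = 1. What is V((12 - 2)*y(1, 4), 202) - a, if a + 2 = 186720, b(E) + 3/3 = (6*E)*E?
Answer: -205908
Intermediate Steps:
b(E) = -1 + 6*E² (b(E) = -1 + (6*E)*E = -1 + 6*E²)
V(U, X) = -95*X (V(U, X) = (X*(-1))*(-1 + 6*4²) = (-X)*(-1 + 6*16) = (-X)*(-1 + 96) = -X*95 = -95*X)
a = 186718 (a = -2 + 186720 = 186718)
V((12 - 2)*y(1, 4), 202) - a = -95*202 - 1*186718 = -19190 - 186718 = -205908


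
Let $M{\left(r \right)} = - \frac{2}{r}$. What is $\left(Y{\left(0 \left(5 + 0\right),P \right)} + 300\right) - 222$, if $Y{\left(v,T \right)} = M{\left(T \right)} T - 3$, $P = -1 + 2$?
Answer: $73$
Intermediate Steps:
$P = 1$
$Y{\left(v,T \right)} = -5$ ($Y{\left(v,T \right)} = - \frac{2}{T} T - 3 = -2 - 3 = -5$)
$\left(Y{\left(0 \left(5 + 0\right),P \right)} + 300\right) - 222 = \left(-5 + 300\right) - 222 = 295 - 222 = 73$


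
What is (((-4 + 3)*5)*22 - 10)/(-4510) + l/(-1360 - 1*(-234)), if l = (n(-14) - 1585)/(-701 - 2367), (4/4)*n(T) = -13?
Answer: 20367059/779005084 ≈ 0.026145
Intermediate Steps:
n(T) = -13
l = 799/1534 (l = (-13 - 1585)/(-701 - 2367) = -1598/(-3068) = -1598*(-1/3068) = 799/1534 ≈ 0.52086)
(((-4 + 3)*5)*22 - 10)/(-4510) + l/(-1360 - 1*(-234)) = (((-4 + 3)*5)*22 - 10)/(-4510) + 799/(1534*(-1360 - 1*(-234))) = (-1*5*22 - 10)*(-1/4510) + 799/(1534*(-1360 + 234)) = (-5*22 - 10)*(-1/4510) + (799/1534)/(-1126) = (-110 - 10)*(-1/4510) + (799/1534)*(-1/1126) = -120*(-1/4510) - 799/1727284 = 12/451 - 799/1727284 = 20367059/779005084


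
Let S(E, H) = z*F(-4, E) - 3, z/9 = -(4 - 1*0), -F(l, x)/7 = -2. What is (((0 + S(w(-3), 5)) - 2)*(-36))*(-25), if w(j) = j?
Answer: -458100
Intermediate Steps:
F(l, x) = 14 (F(l, x) = -7*(-2) = 14)
z = -36 (z = 9*(-(4 - 1*0)) = 9*(-(4 + 0)) = 9*(-1*4) = 9*(-4) = -36)
S(E, H) = -507 (S(E, H) = -36*14 - 3 = -504 - 3 = -507)
(((0 + S(w(-3), 5)) - 2)*(-36))*(-25) = (((0 - 507) - 2)*(-36))*(-25) = ((-507 - 2)*(-36))*(-25) = -509*(-36)*(-25) = 18324*(-25) = -458100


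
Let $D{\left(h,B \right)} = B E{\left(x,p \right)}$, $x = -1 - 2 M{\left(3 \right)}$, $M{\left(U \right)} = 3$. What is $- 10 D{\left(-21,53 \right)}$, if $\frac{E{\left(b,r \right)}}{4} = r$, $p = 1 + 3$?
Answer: $-8480$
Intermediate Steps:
$p = 4$
$x = -7$ ($x = -1 - 6 = -7$)
$E{\left(b,r \right)} = 4 r$
$D{\left(h,B \right)} = 16 B$ ($D{\left(h,B \right)} = B 4 \cdot 4 = B 16 = 16 B$)
$- 10 D{\left(-21,53 \right)} = - 10 \cdot 16 \cdot 53 = \left(-10\right) 848 = -8480$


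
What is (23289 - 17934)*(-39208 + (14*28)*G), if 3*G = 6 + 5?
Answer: -202261920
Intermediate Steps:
G = 11/3 (G = (6 + 5)/3 = (1/3)*11 = 11/3 ≈ 3.6667)
(23289 - 17934)*(-39208 + (14*28)*G) = (23289 - 17934)*(-39208 + (14*28)*(11/3)) = 5355*(-39208 + 392*(11/3)) = 5355*(-39208 + 4312/3) = 5355*(-113312/3) = -202261920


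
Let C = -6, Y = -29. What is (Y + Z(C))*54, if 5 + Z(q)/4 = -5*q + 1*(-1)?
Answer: 3618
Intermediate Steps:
Z(q) = -24 - 20*q (Z(q) = -20 + 4*(-5*q + 1*(-1)) = -20 + 4*(-5*q - 1) = -20 + 4*(-1 - 5*q) = -20 + (-4 - 20*q) = -24 - 20*q)
(Y + Z(C))*54 = (-29 + (-24 - 20*(-6)))*54 = (-29 + (-24 + 120))*54 = (-29 + 96)*54 = 67*54 = 3618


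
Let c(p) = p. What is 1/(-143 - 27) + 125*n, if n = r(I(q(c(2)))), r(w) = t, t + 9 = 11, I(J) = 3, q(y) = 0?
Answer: 42499/170 ≈ 249.99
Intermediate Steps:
t = 2 (t = -9 + 11 = 2)
r(w) = 2
n = 2
1/(-143 - 27) + 125*n = 1/(-143 - 27) + 125*2 = 1/(-170) + 250 = -1/170 + 250 = 42499/170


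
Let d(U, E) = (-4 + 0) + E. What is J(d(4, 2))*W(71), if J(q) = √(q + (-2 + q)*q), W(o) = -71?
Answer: -71*√6 ≈ -173.91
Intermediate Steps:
d(U, E) = -4 + E
J(q) = √(q + q*(-2 + q))
J(d(4, 2))*W(71) = √((-4 + 2)*(-1 + (-4 + 2)))*(-71) = √(-2*(-1 - 2))*(-71) = √(-2*(-3))*(-71) = √6*(-71) = -71*√6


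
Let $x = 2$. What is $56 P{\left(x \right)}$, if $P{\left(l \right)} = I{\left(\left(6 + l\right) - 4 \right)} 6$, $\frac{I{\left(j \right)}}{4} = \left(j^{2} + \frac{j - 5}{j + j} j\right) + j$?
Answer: $26208$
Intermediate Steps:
$I{\left(j \right)} = -10 + 4 j^{2} + 6 j$ ($I{\left(j \right)} = 4 \left(\left(j^{2} + \frac{j - 5}{j + j} j\right) + j\right) = 4 \left(\left(j^{2} + \frac{-5 + j}{2 j} j\right) + j\right) = 4 \left(\left(j^{2} + \left(- \frac{5}{2} + \frac{j}{2}\right)\right) + j\right) = 4 \left(\left(- \frac{5}{2} + j^{2} + \frac{j}{2}\right) + j\right) = 4 \left(- \frac{5}{2} + j^{2} + \frac{3 j}{2}\right) = -10 + 4 j^{2} + 6 j$)
$P{\left(l \right)} = 12 + 24 \left(2 + l\right)^{2} + 36 l$ ($P{\left(l \right)} = \left(-10 + 4 \left(\left(6 + l\right) - 4\right)^{2} + 6 \left(\left(6 + l\right) - 4\right)\right) 6 = \left(-10 + 4 \left(2 + l\right)^{2} + 6 \left(2 + l\right)\right) 6 = \left(-10 + 4 \left(2 + l\right)^{2} + \left(12 + 6 l\right)\right) 6 = \left(2 + 4 \left(2 + l\right)^{2} + 6 l\right) 6 = 12 + 24 \left(2 + l\right)^{2} + 36 l$)
$56 P{\left(x \right)} = 56 \left(108 + 24 \cdot 2^{2} + 132 \cdot 2\right) = 56 \left(108 + 24 \cdot 4 + 264\right) = 56 \left(108 + 96 + 264\right) = 56 \cdot 468 = 26208$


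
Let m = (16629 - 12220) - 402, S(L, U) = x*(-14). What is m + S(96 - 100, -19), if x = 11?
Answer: 3853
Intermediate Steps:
S(L, U) = -154 (S(L, U) = 11*(-14) = -154)
m = 4007 (m = 4409 - 402 = 4007)
m + S(96 - 100, -19) = 4007 - 154 = 3853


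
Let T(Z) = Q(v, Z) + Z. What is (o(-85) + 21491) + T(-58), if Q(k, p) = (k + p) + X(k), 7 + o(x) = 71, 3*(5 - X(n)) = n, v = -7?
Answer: 64318/3 ≈ 21439.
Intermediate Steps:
X(n) = 5 - n/3
o(x) = 64 (o(x) = -7 + 71 = 64)
Q(k, p) = 5 + p + 2*k/3 (Q(k, p) = (k + p) + (5 - k/3) = 5 + p + 2*k/3)
T(Z) = ⅓ + 2*Z (T(Z) = (5 + Z + (⅔)*(-7)) + Z = (5 + Z - 14/3) + Z = (⅓ + Z) + Z = ⅓ + 2*Z)
(o(-85) + 21491) + T(-58) = (64 + 21491) + (⅓ + 2*(-58)) = 21555 + (⅓ - 116) = 21555 - 347/3 = 64318/3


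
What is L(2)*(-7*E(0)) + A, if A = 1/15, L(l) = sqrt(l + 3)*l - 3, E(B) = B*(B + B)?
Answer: 1/15 ≈ 0.066667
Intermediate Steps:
E(B) = 2*B**2 (E(B) = B*(2*B) = 2*B**2)
L(l) = -3 + l*sqrt(3 + l) (L(l) = sqrt(3 + l)*l - 3 = l*sqrt(3 + l) - 3 = -3 + l*sqrt(3 + l))
A = 1/15 ≈ 0.066667
L(2)*(-7*E(0)) + A = (-3 + 2*sqrt(3 + 2))*(-14*0**2) + 1/15 = (-3 + 2*sqrt(5))*(-14*0) + 1/15 = (-3 + 2*sqrt(5))*(-7*0) + 1/15 = (-3 + 2*sqrt(5))*0 + 1/15 = 0 + 1/15 = 1/15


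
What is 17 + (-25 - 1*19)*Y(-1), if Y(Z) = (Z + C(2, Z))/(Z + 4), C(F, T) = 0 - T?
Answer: 17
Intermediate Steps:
C(F, T) = -T
Y(Z) = 0 (Y(Z) = (Z - Z)/(Z + 4) = 0/(4 + Z) = 0)
17 + (-25 - 1*19)*Y(-1) = 17 + (-25 - 1*19)*0 = 17 + (-25 - 19)*0 = 17 - 44*0 = 17 + 0 = 17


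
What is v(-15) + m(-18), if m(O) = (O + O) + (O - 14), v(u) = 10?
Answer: -58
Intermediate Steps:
m(O) = -14 + 3*O (m(O) = 2*O + (-14 + O) = -14 + 3*O)
v(-15) + m(-18) = 10 + (-14 + 3*(-18)) = 10 + (-14 - 54) = 10 - 68 = -58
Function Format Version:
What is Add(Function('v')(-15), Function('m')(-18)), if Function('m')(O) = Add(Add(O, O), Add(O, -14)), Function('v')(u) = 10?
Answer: -58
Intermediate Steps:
Function('m')(O) = Add(-14, Mul(3, O)) (Function('m')(O) = Add(Mul(2, O), Add(-14, O)) = Add(-14, Mul(3, O)))
Add(Function('v')(-15), Function('m')(-18)) = Add(10, Add(-14, Mul(3, -18))) = Add(10, Add(-14, -54)) = Add(10, -68) = -58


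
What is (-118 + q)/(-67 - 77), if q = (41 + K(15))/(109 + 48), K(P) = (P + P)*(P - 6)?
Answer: 18215/22608 ≈ 0.80569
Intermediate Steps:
K(P) = 2*P*(-6 + P) (K(P) = (2*P)*(-6 + P) = 2*P*(-6 + P))
q = 311/157 (q = (41 + 2*15*(-6 + 15))/(109 + 48) = (41 + 2*15*9)/157 = (41 + 270)*(1/157) = 311*(1/157) = 311/157 ≈ 1.9809)
(-118 + q)/(-67 - 77) = (-118 + 311/157)/(-67 - 77) = -18215/157/(-144) = -18215/157*(-1/144) = 18215/22608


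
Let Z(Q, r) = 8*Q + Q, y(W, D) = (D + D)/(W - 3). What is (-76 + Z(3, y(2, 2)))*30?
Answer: -1470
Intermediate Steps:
y(W, D) = 2*D/(-3 + W) (y(W, D) = (2*D)/(-3 + W) = 2*D/(-3 + W))
Z(Q, r) = 9*Q
(-76 + Z(3, y(2, 2)))*30 = (-76 + 9*3)*30 = (-76 + 27)*30 = -49*30 = -1470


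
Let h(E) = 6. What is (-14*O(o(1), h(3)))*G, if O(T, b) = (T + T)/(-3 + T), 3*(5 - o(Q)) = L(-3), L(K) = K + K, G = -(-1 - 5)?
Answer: -294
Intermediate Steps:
G = 6 (G = -1*(-6) = 6)
L(K) = 2*K
o(Q) = 7 (o(Q) = 5 - 2*(-3)/3 = 5 - ⅓*(-6) = 5 + 2 = 7)
O(T, b) = 2*T/(-3 + T) (O(T, b) = (2*T)/(-3 + T) = 2*T/(-3 + T))
(-14*O(o(1), h(3)))*G = -28*7/(-3 + 7)*6 = -28*7/4*6 = -14*7/2*6 = -49*6 = -294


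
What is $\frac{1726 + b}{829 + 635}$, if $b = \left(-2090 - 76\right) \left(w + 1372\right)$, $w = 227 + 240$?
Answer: $- \frac{995387}{366} \approx -2719.6$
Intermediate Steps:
$w = 467$
$b = -3983274$ ($b = \left(-2090 - 76\right) \left(467 + 1372\right) = \left(-2166\right) 1839 = -3983274$)
$\frac{1726 + b}{829 + 635} = \frac{1726 - 3983274}{829 + 635} = - \frac{3981548}{1464} = \left(-3981548\right) \frac{1}{1464} = - \frac{995387}{366}$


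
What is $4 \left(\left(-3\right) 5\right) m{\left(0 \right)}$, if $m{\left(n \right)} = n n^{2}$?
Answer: $0$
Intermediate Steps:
$m{\left(n \right)} = n^{3}$
$4 \left(\left(-3\right) 5\right) m{\left(0 \right)} = 4 \left(\left(-3\right) 5\right) 0^{3} = 4 \left(-15\right) 0 = \left(-60\right) 0 = 0$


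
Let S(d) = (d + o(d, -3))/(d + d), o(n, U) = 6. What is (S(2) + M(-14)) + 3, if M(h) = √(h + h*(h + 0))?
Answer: 5 + √182 ≈ 18.491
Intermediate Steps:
M(h) = √(h + h²) (M(h) = √(h + h*h) = √(h + h²))
S(d) = (6 + d)/(2*d) (S(d) = (d + 6)/(d + d) = (6 + d)/((2*d)) = (6 + d)*(1/(2*d)) = (6 + d)/(2*d))
(S(2) + M(-14)) + 3 = ((½)*(6 + 2)/2 + √(-14*(1 - 14))) + 3 = ((½)*(½)*8 + √(-14*(-13))) + 3 = (2 + √182) + 3 = 5 + √182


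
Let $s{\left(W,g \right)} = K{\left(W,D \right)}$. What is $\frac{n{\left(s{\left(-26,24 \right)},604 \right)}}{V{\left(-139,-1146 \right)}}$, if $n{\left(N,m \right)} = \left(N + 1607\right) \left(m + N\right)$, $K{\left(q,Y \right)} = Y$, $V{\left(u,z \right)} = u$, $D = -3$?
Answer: $- \frac{964004}{139} \approx -6935.3$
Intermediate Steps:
$s{\left(W,g \right)} = -3$
$n{\left(N,m \right)} = \left(1607 + N\right) \left(N + m\right)$
$\frac{n{\left(s{\left(-26,24 \right)},604 \right)}}{V{\left(-139,-1146 \right)}} = \frac{\left(-3\right)^{2} + 1607 \left(-3\right) + 1607 \cdot 604 - 1812}{-139} = \left(9 - 4821 + 970628 - 1812\right) \left(- \frac{1}{139}\right) = 964004 \left(- \frac{1}{139}\right) = - \frac{964004}{139}$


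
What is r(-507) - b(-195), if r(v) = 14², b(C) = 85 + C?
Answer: 306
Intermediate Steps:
r(v) = 196
r(-507) - b(-195) = 196 - (85 - 195) = 196 - 1*(-110) = 196 + 110 = 306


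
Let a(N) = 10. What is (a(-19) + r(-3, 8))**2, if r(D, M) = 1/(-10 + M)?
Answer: 361/4 ≈ 90.250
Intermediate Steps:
(a(-19) + r(-3, 8))**2 = (10 + 1/(-10 + 8))**2 = (10 + 1/(-2))**2 = (10 - 1/2)**2 = (19/2)**2 = 361/4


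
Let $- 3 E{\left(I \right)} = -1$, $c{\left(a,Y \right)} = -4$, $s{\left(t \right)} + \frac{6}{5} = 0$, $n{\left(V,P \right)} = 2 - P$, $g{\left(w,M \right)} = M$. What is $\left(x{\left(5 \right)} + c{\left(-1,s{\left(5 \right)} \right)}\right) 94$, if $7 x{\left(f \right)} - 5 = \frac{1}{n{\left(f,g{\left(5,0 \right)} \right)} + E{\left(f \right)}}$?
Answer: $- \frac{14852}{49} \approx -303.1$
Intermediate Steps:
$s{\left(t \right)} = - \frac{6}{5}$ ($s{\left(t \right)} = - \frac{6}{5} + 0 = - \frac{6}{5}$)
$E{\left(I \right)} = \frac{1}{3}$ ($E{\left(I \right)} = \left(- \frac{1}{3}\right) \left(-1\right) = \frac{1}{3}$)
$x{\left(f \right)} = \frac{38}{49}$ ($x{\left(f \right)} = \frac{5}{7} + \frac{1}{7 \left(\left(2 - 0\right) + \frac{1}{3}\right)} = \frac{5}{7} + \frac{1}{7 \left(\left(2 + 0\right) + \frac{1}{3}\right)} = \frac{5}{7} + \frac{1}{7 \left(2 + \frac{1}{3}\right)} = \frac{5}{7} + \frac{1}{7 \cdot \frac{7}{3}} = \frac{5}{7} + \frac{1}{7} \cdot \frac{3}{7} = \frac{5}{7} + \frac{3}{49} = \frac{38}{49}$)
$\left(x{\left(5 \right)} + c{\left(-1,s{\left(5 \right)} \right)}\right) 94 = \left(\frac{38}{49} - 4\right) 94 = \left(- \frac{158}{49}\right) 94 = - \frac{14852}{49}$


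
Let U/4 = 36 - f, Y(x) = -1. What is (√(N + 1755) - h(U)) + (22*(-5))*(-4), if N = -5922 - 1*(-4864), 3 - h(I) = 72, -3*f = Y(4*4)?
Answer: 509 + √697 ≈ 535.40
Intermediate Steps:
f = ⅓ (f = -⅓*(-1) = ⅓ ≈ 0.33333)
U = 428/3 (U = 4*(36 - 1*⅓) = 4*(36 - ⅓) = 4*(107/3) = 428/3 ≈ 142.67)
h(I) = -69 (h(I) = 3 - 1*72 = 3 - 72 = -69)
N = -1058 (N = -5922 + 4864 = -1058)
(√(N + 1755) - h(U)) + (22*(-5))*(-4) = (√(-1058 + 1755) - 1*(-69)) + (22*(-5))*(-4) = (√697 + 69) - 110*(-4) = (69 + √697) + 440 = 509 + √697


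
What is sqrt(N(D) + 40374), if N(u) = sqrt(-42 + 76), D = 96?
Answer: sqrt(40374 + sqrt(34)) ≈ 200.95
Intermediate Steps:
N(u) = sqrt(34)
sqrt(N(D) + 40374) = sqrt(sqrt(34) + 40374) = sqrt(40374 + sqrt(34))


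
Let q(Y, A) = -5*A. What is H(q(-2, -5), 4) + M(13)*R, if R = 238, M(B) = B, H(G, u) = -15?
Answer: 3079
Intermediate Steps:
H(q(-2, -5), 4) + M(13)*R = -15 + 13*238 = -15 + 3094 = 3079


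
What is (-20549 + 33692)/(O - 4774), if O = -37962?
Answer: -13143/42736 ≈ -0.30754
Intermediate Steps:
(-20549 + 33692)/(O - 4774) = (-20549 + 33692)/(-37962 - 4774) = 13143/(-42736) = 13143*(-1/42736) = -13143/42736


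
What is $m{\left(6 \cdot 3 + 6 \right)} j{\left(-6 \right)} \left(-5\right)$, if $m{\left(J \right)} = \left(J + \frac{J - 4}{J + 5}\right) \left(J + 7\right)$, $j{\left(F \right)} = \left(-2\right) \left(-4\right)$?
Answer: $- \frac{887840}{29} \approx -30615.0$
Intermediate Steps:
$j{\left(F \right)} = 8$
$m{\left(J \right)} = \left(7 + J\right) \left(J + \frac{-4 + J}{5 + J}\right)$ ($m{\left(J \right)} = \left(J + \frac{-4 + J}{5 + J}\right) \left(7 + J\right) = \left(7 + J\right) \left(J + \frac{-4 + J}{5 + J}\right)$)
$m{\left(6 \cdot 3 + 6 \right)} j{\left(-6 \right)} \left(-5\right) = \frac{-28 + \left(6 \cdot 3 + 6\right)^{3} + 13 \left(6 \cdot 3 + 6\right)^{2} + 38 \left(6 \cdot 3 + 6\right)}{5 + \left(6 \cdot 3 + 6\right)} 8 \left(-5\right) = \frac{-28 + \left(18 + 6\right)^{3} + 13 \left(18 + 6\right)^{2} + 38 \left(18 + 6\right)}{5 + \left(18 + 6\right)} 8 \left(-5\right) = \frac{-28 + 24^{3} + 13 \cdot 24^{2} + 38 \cdot 24}{5 + 24} \cdot 8 \left(-5\right) = \frac{-28 + 13824 + 13 \cdot 576 + 912}{29} \cdot 8 \left(-5\right) = \frac{-28 + 13824 + 7488 + 912}{29} \cdot 8 \left(-5\right) = \frac{1}{29} \cdot 22196 \cdot 8 \left(-5\right) = \frac{22196}{29} \cdot 8 \left(-5\right) = \frac{177568}{29} \left(-5\right) = - \frac{887840}{29}$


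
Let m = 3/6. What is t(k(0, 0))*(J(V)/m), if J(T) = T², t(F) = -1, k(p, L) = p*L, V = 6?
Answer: -72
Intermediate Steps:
k(p, L) = L*p
m = ½ (m = 3*(⅙) = ½ ≈ 0.50000)
t(k(0, 0))*(J(V)/m) = -6²/½ = -36*2 = -1*72 = -72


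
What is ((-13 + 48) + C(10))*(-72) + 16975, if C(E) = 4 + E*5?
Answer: 10567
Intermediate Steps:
C(E) = 4 + 5*E
((-13 + 48) + C(10))*(-72) + 16975 = ((-13 + 48) + (4 + 5*10))*(-72) + 16975 = (35 + (4 + 50))*(-72) + 16975 = (35 + 54)*(-72) + 16975 = 89*(-72) + 16975 = -6408 + 16975 = 10567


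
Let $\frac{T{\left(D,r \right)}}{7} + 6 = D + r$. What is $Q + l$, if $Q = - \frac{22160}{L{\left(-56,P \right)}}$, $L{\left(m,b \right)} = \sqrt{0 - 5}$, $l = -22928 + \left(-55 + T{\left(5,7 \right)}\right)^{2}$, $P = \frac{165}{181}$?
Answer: $-22759 + 4432 i \sqrt{5} \approx -22759.0 + 9910.3 i$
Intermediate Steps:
$T{\left(D,r \right)} = -42 + 7 D + 7 r$ ($T{\left(D,r \right)} = -42 + 7 \left(D + r\right) = -42 + \left(7 D + 7 r\right) = -42 + 7 D + 7 r$)
$P = \frac{165}{181}$ ($P = 165 \cdot \frac{1}{181} = \frac{165}{181} \approx 0.9116$)
$l = -22759$ ($l = -22928 + \left(-55 + \left(-42 + 7 \cdot 5 + 7 \cdot 7\right)\right)^{2} = -22928 + \left(-55 + \left(-42 + 35 + 49\right)\right)^{2} = -22928 + \left(-55 + 42\right)^{2} = -22928 + \left(-13\right)^{2} = -22928 + 169 = -22759$)
$L{\left(m,b \right)} = i \sqrt{5}$ ($L{\left(m,b \right)} = \sqrt{-5} = i \sqrt{5}$)
$Q = 4432 i \sqrt{5}$ ($Q = - \frac{22160}{i \sqrt{5}} = - 22160 \left(- \frac{i \sqrt{5}}{5}\right) = 4432 i \sqrt{5} \approx 9910.3 i$)
$Q + l = 4432 i \sqrt{5} - 22759 = -22759 + 4432 i \sqrt{5}$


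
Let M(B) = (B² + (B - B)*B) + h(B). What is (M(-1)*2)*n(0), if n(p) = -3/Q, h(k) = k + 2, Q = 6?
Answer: -2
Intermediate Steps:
h(k) = 2 + k
n(p) = -½ (n(p) = -3/6 = -3*⅙ = -½)
M(B) = 2 + B + B² (M(B) = (B² + (B - B)*B) + (2 + B) = (B² + 0*B) + (2 + B) = (B² + 0) + (2 + B) = B² + (2 + B) = 2 + B + B²)
(M(-1)*2)*n(0) = ((2 - 1 + (-1)²)*2)*(-½) = ((2 - 1 + 1)*2)*(-½) = (2*2)*(-½) = 4*(-½) = -2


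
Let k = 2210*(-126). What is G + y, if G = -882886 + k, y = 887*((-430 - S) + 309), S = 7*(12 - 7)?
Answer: -1299718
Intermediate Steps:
S = 35 (S = 7*5 = 35)
k = -278460
y = -138372 (y = 887*((-430 - 1*35) + 309) = 887*((-430 - 35) + 309) = 887*(-465 + 309) = 887*(-156) = -138372)
G = -1161346 (G = -882886 - 278460 = -1161346)
G + y = -1161346 - 138372 = -1299718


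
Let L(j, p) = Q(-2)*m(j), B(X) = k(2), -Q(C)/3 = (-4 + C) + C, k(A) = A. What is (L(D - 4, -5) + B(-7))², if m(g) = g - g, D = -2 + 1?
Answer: 4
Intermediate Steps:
Q(C) = 12 - 6*C (Q(C) = -3*((-4 + C) + C) = -3*(-4 + 2*C) = 12 - 6*C)
D = -1
B(X) = 2
m(g) = 0
L(j, p) = 0 (L(j, p) = (12 - 6*(-2))*0 = (12 + 12)*0 = 24*0 = 0)
(L(D - 4, -5) + B(-7))² = (0 + 2)² = 2² = 4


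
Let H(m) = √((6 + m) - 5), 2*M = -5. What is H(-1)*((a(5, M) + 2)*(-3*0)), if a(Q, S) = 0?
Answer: 0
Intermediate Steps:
M = -5/2 (M = (½)*(-5) = -5/2 ≈ -2.5000)
H(m) = √(1 + m)
H(-1)*((a(5, M) + 2)*(-3*0)) = √(1 - 1)*((0 + 2)*(-3*0)) = √0*(2*0) = 0*0 = 0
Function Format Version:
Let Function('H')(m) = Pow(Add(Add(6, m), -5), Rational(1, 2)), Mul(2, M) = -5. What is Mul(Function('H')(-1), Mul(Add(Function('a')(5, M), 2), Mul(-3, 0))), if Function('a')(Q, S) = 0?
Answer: 0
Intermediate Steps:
M = Rational(-5, 2) (M = Mul(Rational(1, 2), -5) = Rational(-5, 2) ≈ -2.5000)
Function('H')(m) = Pow(Add(1, m), Rational(1, 2))
Mul(Function('H')(-1), Mul(Add(Function('a')(5, M), 2), Mul(-3, 0))) = Mul(Pow(Add(1, -1), Rational(1, 2)), Mul(Add(0, 2), Mul(-3, 0))) = Mul(Pow(0, Rational(1, 2)), Mul(2, 0)) = Mul(0, 0) = 0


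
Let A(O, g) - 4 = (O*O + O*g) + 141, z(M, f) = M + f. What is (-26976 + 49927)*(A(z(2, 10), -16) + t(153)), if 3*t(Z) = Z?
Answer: 3396748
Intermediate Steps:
t(Z) = Z/3
A(O, g) = 145 + O² + O*g (A(O, g) = 4 + ((O*O + O*g) + 141) = 4 + ((O² + O*g) + 141) = 4 + (141 + O² + O*g) = 145 + O² + O*g)
(-26976 + 49927)*(A(z(2, 10), -16) + t(153)) = (-26976 + 49927)*((145 + (2 + 10)² + (2 + 10)*(-16)) + (⅓)*153) = 22951*((145 + 12² + 12*(-16)) + 51) = 22951*((145 + 144 - 192) + 51) = 22951*(97 + 51) = 22951*148 = 3396748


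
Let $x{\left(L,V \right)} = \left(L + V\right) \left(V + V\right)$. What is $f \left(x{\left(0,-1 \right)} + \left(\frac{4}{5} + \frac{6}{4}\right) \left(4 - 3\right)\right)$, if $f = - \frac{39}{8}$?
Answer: $- \frac{1677}{80} \approx -20.962$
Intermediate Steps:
$f = - \frac{39}{8}$ ($f = \left(-39\right) \frac{1}{8} = - \frac{39}{8} \approx -4.875$)
$x{\left(L,V \right)} = 2 V \left(L + V\right)$ ($x{\left(L,V \right)} = \left(L + V\right) 2 V = 2 V \left(L + V\right)$)
$f \left(x{\left(0,-1 \right)} + \left(\frac{4}{5} + \frac{6}{4}\right) \left(4 - 3\right)\right) = - \frac{39 \left(2 \left(-1\right) \left(0 - 1\right) + \left(\frac{4}{5} + \frac{6}{4}\right) \left(4 - 3\right)\right)}{8} = - \frac{39 \left(2 \left(-1\right) \left(-1\right) + \left(4 \cdot \frac{1}{5} + 6 \cdot \frac{1}{4}\right) 1\right)}{8} = - \frac{39 \left(2 + \left(\frac{4}{5} + \frac{3}{2}\right) 1\right)}{8} = - \frac{39 \left(2 + \frac{23}{10} \cdot 1\right)}{8} = - \frac{39 \left(2 + \frac{23}{10}\right)}{8} = \left(- \frac{39}{8}\right) \frac{43}{10} = - \frac{1677}{80}$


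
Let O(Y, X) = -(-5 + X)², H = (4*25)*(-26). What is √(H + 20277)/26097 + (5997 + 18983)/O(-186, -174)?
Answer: -24980/32041 + √17677/26097 ≈ -0.77453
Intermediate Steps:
H = -2600 (H = 100*(-26) = -2600)
√(H + 20277)/26097 + (5997 + 18983)/O(-186, -174) = √(-2600 + 20277)/26097 + (5997 + 18983)/((-(-5 - 174)²)) = √17677*(1/26097) + 24980/((-1*(-179)²)) = √17677/26097 + 24980/((-1*32041)) = √17677/26097 + 24980/(-32041) = √17677/26097 + 24980*(-1/32041) = √17677/26097 - 24980/32041 = -24980/32041 + √17677/26097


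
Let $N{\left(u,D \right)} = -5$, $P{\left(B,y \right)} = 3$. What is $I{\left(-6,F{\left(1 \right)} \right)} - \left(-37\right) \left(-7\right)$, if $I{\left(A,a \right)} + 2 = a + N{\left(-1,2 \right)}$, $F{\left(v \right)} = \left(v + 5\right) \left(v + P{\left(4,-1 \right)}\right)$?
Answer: $-242$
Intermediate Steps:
$F{\left(v \right)} = \left(3 + v\right) \left(5 + v\right)$ ($F{\left(v \right)} = \left(v + 5\right) \left(v + 3\right) = \left(5 + v\right) \left(3 + v\right) = \left(3 + v\right) \left(5 + v\right)$)
$I{\left(A,a \right)} = -7 + a$ ($I{\left(A,a \right)} = -2 + \left(a - 5\right) = -2 + \left(-5 + a\right) = -7 + a$)
$I{\left(-6,F{\left(1 \right)} \right)} - \left(-37\right) \left(-7\right) = \left(-7 + \left(15 + 1^{2} + 8 \cdot 1\right)\right) - \left(-37\right) \left(-7\right) = \left(-7 + \left(15 + 1 + 8\right)\right) - 259 = \left(-7 + 24\right) - 259 = 17 - 259 = -242$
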